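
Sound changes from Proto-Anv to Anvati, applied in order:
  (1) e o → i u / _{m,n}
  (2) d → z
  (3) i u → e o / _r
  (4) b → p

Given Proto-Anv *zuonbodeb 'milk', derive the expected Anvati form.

zuunpozep

Anvati: *zuonbodeb > zuunbodeb > zuunbozeb > zuunpozep  (by pre-nasal raising, unconditioned shift, unconditioned shift)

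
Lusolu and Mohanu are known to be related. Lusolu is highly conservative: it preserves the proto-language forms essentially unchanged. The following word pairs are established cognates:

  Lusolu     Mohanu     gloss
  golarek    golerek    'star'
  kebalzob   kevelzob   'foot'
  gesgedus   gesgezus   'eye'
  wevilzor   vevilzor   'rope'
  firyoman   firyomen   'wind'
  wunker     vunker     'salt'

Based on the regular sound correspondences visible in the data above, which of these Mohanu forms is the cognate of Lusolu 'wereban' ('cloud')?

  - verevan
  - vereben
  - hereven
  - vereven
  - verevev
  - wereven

vereven

wevilzor ~ vevilzor — Lusolu w corresponds to Mohanu v word-initially before a front vowel.
kebalzob ~ kevelzob — Lusolu b corresponds to Mohanu v between vowels (before a back vowel).
firyoman ~ firyomen — Lusolu a corresponds to Mohanu e after a consonant, before a nasal.
Applying these to Lusolu 'wereban':
  wereban → vereban   (w→v word-initially before a front vowel)
  vereban → verevan   (b→v between vowels (before a back vowel))
  verevan → vereven   (a→e after a consonant, before a nasal)
So the Mohanu cognate is 'vereven'.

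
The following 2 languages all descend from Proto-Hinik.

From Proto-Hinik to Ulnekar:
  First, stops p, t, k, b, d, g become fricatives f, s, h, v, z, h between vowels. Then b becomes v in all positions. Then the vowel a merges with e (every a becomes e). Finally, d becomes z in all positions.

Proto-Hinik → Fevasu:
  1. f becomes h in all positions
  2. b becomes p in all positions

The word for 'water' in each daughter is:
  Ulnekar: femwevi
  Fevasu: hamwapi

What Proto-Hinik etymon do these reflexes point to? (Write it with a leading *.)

*famwabi

Position 2: Ulnekar has e, Fevasu has a. Fevasu preserves a here (none of its changes turn any other segment into a), so the proto-segment is *a.
Position 1: Ulnekar has f, Fevasu has h. Taking the neighbouring segments as reconstructed: Ulnekar f can only go back to *f; Fevasu h could go back to *f or *h — the one source consistent with every daughter is *f.
This points to *famwabi. Verify forward in each daughter:
Ulnekar: *famwabi
  famwabi → famwavi   [intervocalic lenition]
  famwavi (rule 2 does not apply)
  famwavi → femwevi   [vowel merger]
  femwevi (rule 4 does not apply)
  giving Ulnekar femwevi.
Fevasu: start from *famwabi.
  rule 1 (unconditioned shift): famwabi → hamwabi
  rule 2 (unconditioned shift): hamwabi → hamwapi
  ⇒ Fevasu hamwapi
No other proto-form is consistent with every reflex, so the reconstruction is *famwabi.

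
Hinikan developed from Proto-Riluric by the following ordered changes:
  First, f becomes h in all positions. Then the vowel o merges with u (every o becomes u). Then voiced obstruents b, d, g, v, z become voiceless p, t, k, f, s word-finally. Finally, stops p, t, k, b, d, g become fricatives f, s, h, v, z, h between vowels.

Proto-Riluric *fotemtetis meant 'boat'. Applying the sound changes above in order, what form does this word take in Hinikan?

Hinikan: *fotemtetis > hotemtetis > hutemtetis > husemtesis  (by unconditioned shift, vowel merger, intervocalic lenition)

husemtesis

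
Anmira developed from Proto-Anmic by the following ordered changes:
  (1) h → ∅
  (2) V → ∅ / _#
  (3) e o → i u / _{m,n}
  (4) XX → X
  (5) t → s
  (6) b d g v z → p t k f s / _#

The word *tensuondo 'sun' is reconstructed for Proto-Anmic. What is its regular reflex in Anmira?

Anmira: *tensuondo > tensuond > tinsuund > tinsund > sinsund > sinsunt  (by apocope, pre-nasal raising, degemination, unconditioned shift, final devoicing)

sinsunt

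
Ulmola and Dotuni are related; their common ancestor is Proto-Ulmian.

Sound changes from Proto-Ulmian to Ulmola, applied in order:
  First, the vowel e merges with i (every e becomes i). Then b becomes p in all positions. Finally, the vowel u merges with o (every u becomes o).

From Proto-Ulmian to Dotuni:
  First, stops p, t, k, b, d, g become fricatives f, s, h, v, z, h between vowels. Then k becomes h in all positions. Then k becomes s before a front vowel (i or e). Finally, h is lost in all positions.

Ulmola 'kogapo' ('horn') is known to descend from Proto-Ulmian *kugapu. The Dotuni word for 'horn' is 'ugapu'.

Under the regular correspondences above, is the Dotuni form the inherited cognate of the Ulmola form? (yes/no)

no

Derive the expected Dotuni reflex of *kugapu:
Dotuni: *kugapu > kuhafu > huhafu > uafu  (by intervocalic lenition, unconditioned shift, h-loss)
The regular Dotuni reflex would be 'uafu', but the attested form is 'ugapu'. The correspondence is irregular, so they are not cognates (the Dotuni form has a different source).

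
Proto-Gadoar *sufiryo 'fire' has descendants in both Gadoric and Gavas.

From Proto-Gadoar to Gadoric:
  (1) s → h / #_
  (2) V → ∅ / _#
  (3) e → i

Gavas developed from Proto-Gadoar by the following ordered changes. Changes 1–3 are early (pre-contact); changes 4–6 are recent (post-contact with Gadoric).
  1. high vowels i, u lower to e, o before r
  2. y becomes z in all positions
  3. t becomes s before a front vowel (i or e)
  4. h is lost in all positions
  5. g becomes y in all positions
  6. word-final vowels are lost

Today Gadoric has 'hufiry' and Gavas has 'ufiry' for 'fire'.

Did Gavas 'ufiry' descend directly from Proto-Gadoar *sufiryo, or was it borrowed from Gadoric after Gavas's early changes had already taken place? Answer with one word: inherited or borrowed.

borrowed

If inherited, *sufiryo would pass through all of Gavas's changes:
Gavas: start from *sufiryo.
  rule 1 (pre-rhotic lowering): sufiryo → suferyo
  rule 2 (unconditioned shift): suferyo → suferzo
  rule 3: no change — suferzo
  rule 4: no change — suferzo
  rule 5: no change — suferzo
  rule 6 (apocope): suferzo → suferz
  ⇒ Gavas suferz
If borrowed from Gadoric 'hufiry' after the early changes, it would undergo only the recent ones:
  rule 4 (h-loss): hufiry → ufiry
  rule 5 (unconditioned shift): no change (ufiry)
  rule 6 (apocope): no change (ufiry)
  ⇒ as a loan: ufiry
Gavas 'ufiry' matches the loan outcome 'ufiry', not the inherited 'suferz' — it skipped the early Gavas changes, so it was borrowed from Gadoric.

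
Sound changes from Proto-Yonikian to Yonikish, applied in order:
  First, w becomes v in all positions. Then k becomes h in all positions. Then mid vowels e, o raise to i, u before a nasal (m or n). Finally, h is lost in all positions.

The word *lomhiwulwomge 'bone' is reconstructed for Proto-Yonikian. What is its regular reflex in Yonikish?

lumivulvumge

Yonikish: start from *lomhiwulwomge.
  rule 1 (unconditioned shift): lomhiwulwomge → lomhivulvomge
  rule 2: no change — lomhivulvomge
  rule 3 (pre-nasal raising): lomhivulvomge → lumhivulvumge
  rule 4 (h-loss): lumhivulvumge → lumivulvumge
  ⇒ Yonikish lumivulvumge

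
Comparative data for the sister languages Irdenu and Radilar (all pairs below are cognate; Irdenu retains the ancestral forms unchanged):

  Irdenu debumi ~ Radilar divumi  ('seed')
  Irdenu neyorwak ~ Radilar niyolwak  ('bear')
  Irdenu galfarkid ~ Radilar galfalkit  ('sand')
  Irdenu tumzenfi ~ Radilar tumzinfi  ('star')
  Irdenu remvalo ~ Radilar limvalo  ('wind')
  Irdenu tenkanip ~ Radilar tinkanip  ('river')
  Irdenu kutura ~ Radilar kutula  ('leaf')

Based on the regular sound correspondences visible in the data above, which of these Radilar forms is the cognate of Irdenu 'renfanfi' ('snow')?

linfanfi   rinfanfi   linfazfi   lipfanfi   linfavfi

remvalo ~ limvalo — Irdenu r corresponds to Radilar l word-initially before a front vowel.
tumzenfi ~ tumzinfi, tenkanip ~ tinkanip — Irdenu e corresponds to Radilar i after a consonant, before a nasal.
Applying these to Irdenu 'renfanfi':
  renfanfi → lenfanfi   (r→l word-initially before a front vowel)
  lenfanfi → linfanfi   (e→i after a consonant, before a nasal)
So the Radilar cognate is 'linfanfi'.

linfanfi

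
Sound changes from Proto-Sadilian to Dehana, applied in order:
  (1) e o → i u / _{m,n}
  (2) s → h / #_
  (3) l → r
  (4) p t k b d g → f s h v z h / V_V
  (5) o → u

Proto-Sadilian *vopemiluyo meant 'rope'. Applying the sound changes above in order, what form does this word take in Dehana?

vufimiruyu

Dehana: start from *vopemiluyo.
  rule 1 (pre-nasal raising): vopemiluyo → vopimiluyo
  rule 2: no change — vopimiluyo
  rule 3 (unconditioned shift): vopimiluyo → vopimiruyo
  rule 4 (intervocalic lenition): vopimiruyo → vofimiruyo
  rule 5 (vowel merger): vofimiruyo → vufimiruyu
  ⇒ Dehana vufimiruyu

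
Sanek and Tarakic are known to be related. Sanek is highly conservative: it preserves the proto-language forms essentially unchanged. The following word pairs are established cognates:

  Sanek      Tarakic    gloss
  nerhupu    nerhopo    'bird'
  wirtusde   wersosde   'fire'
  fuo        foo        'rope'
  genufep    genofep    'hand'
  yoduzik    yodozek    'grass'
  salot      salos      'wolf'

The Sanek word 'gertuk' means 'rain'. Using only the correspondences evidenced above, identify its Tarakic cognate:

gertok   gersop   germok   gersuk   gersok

gersok

wirtusde ~ wersosde — Sanek t corresponds to Tarakic s after a consonant, before a back vowel.
wirtusde ~ wersosde, yoduzik ~ yodozek — Sanek u corresponds to Tarakic o after a consonant, before a consonant other than r, m, n, p, b, f, v.
Applying these to Sanek 'gertuk':
  gertuk → gersuk   (t→s after a consonant, before a back vowel)
  gersuk → gersok   (u→o after a consonant, before a consonant other than r, m, n, p, b, f, v)
So the Tarakic cognate is 'gersok'.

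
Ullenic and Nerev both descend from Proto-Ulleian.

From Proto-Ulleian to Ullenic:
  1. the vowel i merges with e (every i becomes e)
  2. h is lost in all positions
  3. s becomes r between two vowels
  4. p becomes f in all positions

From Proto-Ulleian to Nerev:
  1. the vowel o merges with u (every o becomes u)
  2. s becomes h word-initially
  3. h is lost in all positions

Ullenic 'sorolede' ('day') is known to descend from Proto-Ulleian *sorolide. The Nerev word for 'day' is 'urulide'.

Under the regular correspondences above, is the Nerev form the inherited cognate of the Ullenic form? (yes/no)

yes

Derive the expected Nerev reflex of *sorolide:
Nerev: *sorolide
  sorolide → surulide   [vowel merger]
  surulide → hurulide   [debuccalisation]
  hurulide → urulide   [h-loss]
  giving Nerev urulide.
Nerev 'urulide' matches the regular reflex exactly, so the pair is cognate.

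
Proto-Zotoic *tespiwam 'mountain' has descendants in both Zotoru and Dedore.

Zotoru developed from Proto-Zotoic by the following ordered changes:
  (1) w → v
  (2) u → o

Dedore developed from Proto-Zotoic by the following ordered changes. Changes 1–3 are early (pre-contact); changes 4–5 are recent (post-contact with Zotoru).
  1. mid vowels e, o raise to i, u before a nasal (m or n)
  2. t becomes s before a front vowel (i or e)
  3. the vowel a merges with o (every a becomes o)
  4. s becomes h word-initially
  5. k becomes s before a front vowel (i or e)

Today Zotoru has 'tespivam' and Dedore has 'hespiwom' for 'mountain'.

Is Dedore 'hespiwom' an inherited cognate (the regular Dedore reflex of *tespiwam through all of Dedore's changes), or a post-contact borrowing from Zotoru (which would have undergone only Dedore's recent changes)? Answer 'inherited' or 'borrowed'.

If inherited, *tespiwam would pass through all of Dedore's changes:
Dedore: *tespiwam > sespiwam > sespiwom > hespiwom  (by palatalisation, vowel merger, debuccalisation)
If borrowed from Zotoru 'tespivam' after the early changes, it would undergo only the recent ones:
  rule 4 (debuccalisation): no change (tespivam)
  rule 5 (palatalisation): no change (tespivam)
  ⇒ as a loan: tespivam
Dedore 'hespiwom' matches the inherited outcome exactly, so it is an inherited cognate, not a loan.

inherited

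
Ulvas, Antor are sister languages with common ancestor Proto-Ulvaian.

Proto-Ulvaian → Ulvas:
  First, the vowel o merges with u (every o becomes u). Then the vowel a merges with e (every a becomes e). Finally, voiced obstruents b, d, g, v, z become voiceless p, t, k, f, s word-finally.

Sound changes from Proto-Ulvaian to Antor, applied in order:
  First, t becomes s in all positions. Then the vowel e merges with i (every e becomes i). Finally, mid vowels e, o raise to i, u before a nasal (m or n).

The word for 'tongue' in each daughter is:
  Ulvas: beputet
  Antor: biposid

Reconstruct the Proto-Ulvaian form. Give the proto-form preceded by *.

*bepoted

Position 7: Ulvas has t, Antor has d. Antor preserves d here (none of its changes turn any other segment into d), so the proto-segment is *d.
Position 4: Ulvas has u, Antor has o. Antor preserves o here (none of its changes turn any other segment into o), so the proto-segment is *o.
Position 6: Ulvas has e, Antor has i. Taking the neighbouring segments as reconstructed: Ulvas e could go back to *a or *e; Antor i could go back to *e or *i — the one source consistent with every daughter is *e.
Continuing position by position gives *bepoted; check it forward:
Ulvas: *bepoted > beputed > beputet  (by vowel merger, final devoicing)
Antor: *bepoted > beposed > biposid  (by unconditioned shift, vowel merger)
*bepoted is the unique common source.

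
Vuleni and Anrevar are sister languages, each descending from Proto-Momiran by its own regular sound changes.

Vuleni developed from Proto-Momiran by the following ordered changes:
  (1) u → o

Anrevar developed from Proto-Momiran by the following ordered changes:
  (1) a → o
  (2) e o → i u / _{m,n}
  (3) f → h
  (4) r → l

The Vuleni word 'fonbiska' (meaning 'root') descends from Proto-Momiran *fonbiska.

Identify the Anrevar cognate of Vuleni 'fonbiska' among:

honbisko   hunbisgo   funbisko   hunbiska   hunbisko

hunbisko

Anrevar: *fonbiska > fonbisko > funbisko > hunbisko  (by vowel merger, pre-nasal raising, unconditioned shift)
The other candidates each miss or misapply at least one Anrevar change.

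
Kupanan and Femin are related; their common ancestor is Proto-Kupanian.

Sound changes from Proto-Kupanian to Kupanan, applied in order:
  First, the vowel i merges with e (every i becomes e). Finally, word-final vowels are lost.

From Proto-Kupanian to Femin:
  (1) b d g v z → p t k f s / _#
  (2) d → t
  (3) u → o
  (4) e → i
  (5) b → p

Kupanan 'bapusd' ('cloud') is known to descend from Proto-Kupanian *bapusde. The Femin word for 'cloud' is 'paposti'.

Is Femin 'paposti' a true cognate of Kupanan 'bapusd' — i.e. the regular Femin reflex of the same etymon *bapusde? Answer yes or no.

yes

Derive the expected Femin reflex of *bapusde:
Femin: *bapusde > bapuste > baposte > baposti > paposti  (by unconditioned shift, vowel merger, vowel merger, unconditioned shift)
Femin 'paposti' matches the regular reflex exactly, so the pair is cognate.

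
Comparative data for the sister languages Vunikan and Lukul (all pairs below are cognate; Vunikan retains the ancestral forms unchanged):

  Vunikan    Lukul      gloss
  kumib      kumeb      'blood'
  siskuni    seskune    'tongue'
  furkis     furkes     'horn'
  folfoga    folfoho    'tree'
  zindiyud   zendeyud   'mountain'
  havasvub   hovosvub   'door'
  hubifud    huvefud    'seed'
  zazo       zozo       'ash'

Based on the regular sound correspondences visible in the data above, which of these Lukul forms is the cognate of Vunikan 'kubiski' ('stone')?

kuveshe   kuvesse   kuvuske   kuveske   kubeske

kuveske

hubifud ~ huvefud — Vunikan b corresponds to Lukul v between vowels (before a front vowel).
siskuni ~ seskune, furkis ~ furkes — Vunikan i corresponds to Lukul e after a consonant, before a consonant other than r, m, n, p, b, f, v.
siskuni ~ seskune — Vunikan i corresponds to Lukul e word-finally.
Applying these to Vunikan 'kubiski':
  kubiski → kuviski   (b→v between vowels (before a front vowel))
  kuviski → kuveski   (i→e after a consonant, before a consonant other than r, m, n, p, b, f, v)
  kuveski → kuveske   (i→e word-finally)
So the Lukul cognate is 'kuveske'.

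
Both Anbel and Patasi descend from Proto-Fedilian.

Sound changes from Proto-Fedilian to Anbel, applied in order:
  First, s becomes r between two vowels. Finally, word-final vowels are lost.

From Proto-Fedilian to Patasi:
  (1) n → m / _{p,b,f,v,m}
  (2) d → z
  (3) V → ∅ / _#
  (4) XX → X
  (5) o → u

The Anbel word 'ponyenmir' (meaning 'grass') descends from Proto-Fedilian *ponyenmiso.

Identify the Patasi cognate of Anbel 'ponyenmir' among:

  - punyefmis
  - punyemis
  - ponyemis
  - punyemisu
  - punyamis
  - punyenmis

Patasi: *ponyenmiso
  ponyenmiso → ponyemmiso   [nasal place assimilation]
  ponyemmiso (rule 2 does not apply)
  ponyemmiso → ponyemmis   [apocope]
  ponyemmis → ponyemis   [degemination]
  ponyemis → punyemis   [vowel merger]
  giving Patasi punyemis.

punyemis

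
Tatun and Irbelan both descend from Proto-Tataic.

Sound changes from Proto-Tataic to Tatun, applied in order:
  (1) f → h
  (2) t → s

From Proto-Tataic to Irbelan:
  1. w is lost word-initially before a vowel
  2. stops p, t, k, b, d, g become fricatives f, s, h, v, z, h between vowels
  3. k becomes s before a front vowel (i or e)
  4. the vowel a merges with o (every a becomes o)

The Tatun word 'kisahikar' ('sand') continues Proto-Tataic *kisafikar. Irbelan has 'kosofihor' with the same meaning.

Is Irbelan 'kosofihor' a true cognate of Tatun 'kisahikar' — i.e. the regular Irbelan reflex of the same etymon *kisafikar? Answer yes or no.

no

Derive the expected Irbelan reflex of *kisafikar:
Irbelan: *kisafikar
  kisafikar (rule 1 does not apply)
  kisafikar → kisafihar   [intervocalic lenition]
  kisafihar → sisafihar   [palatalisation]
  sisafihar → sisofihor   [vowel merger]
  giving Irbelan sisofihor.
The regular Irbelan reflex would be 'sisofihor', but the attested form is 'kosofihor'. The correspondence is irregular, so they are not cognates (the Irbelan form has a different source).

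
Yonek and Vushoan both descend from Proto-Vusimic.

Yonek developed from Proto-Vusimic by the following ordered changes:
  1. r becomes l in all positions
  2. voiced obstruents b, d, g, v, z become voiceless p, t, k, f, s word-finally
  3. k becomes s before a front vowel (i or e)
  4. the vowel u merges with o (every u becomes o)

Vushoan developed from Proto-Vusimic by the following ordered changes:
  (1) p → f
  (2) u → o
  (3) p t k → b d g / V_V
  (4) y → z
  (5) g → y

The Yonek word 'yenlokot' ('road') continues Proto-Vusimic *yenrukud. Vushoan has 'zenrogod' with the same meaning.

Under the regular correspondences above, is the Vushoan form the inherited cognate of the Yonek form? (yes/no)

no

Derive the expected Vushoan reflex of *yenrukud:
Vushoan: start from *yenrukud.
  rule 1: no change — yenrukud
  rule 2 (vowel merger): yenrukud → yenrokod
  rule 3 (intervocalic voicing): yenrokod → yenrogod
  rule 4 (unconditioned shift): yenrogod → zenrogod
  rule 5 (unconditioned shift): zenrogod → zenroyod
  ⇒ Vushoan zenroyod
The regular Vushoan reflex would be 'zenroyod', but the attested form is 'zenrogod'. The correspondence is irregular, so they are not cognates (the Vushoan form has a different source).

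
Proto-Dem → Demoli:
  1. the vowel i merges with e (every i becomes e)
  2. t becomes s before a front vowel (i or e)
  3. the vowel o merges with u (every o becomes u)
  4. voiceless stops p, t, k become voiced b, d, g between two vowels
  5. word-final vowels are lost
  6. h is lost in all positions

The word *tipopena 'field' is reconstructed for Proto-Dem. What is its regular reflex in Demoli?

Demoli: *tipopena > tepopena > sepopena > sepupena > sebubena > sebuben  (by vowel merger, palatalisation, vowel merger, intervocalic voicing, apocope)

sebuben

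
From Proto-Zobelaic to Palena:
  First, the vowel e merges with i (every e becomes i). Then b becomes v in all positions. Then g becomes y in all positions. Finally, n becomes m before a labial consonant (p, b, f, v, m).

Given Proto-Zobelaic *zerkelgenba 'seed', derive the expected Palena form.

zirkilyimva

Palena: *zerkelgenba > zirkilginba > zirkilginva > zirkilyinva > zirkilyimva  (by vowel merger, unconditioned shift, unconditioned shift, nasal place assimilation)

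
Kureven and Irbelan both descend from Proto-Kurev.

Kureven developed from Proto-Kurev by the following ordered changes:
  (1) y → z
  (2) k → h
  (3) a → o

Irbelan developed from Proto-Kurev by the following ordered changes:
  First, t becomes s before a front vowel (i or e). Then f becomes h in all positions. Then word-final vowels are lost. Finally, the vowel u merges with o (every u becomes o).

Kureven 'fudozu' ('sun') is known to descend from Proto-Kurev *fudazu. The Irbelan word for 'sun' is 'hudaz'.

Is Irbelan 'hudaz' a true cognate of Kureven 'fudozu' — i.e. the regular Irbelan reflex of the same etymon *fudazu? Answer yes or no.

no

Derive the expected Irbelan reflex of *fudazu:
Irbelan: *fudazu
  fudazu (rule 1 does not apply)
  fudazu → hudazu   [unconditioned shift]
  hudazu → hudaz   [apocope]
  hudaz → hodaz   [vowel merger]
  giving Irbelan hodaz.
The regular Irbelan reflex would be 'hodaz', but the attested form is 'hudaz'. The correspondence is irregular, so they are not cognates (the Irbelan form has a different source).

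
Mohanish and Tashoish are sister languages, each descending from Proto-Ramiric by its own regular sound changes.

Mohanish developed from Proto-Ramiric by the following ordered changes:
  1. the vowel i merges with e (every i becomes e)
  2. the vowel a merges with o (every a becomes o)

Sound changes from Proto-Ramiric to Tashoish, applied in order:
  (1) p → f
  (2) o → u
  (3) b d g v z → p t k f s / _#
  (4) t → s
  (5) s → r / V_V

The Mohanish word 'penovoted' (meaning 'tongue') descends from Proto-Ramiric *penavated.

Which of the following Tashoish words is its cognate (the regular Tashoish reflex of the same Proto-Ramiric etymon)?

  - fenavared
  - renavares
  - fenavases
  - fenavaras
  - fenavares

Tashoish: *penavated > fenavated > fenavatet > fenavases > fenavares  (by unconditioned shift, final devoicing, unconditioned shift, rhotacism)

fenavares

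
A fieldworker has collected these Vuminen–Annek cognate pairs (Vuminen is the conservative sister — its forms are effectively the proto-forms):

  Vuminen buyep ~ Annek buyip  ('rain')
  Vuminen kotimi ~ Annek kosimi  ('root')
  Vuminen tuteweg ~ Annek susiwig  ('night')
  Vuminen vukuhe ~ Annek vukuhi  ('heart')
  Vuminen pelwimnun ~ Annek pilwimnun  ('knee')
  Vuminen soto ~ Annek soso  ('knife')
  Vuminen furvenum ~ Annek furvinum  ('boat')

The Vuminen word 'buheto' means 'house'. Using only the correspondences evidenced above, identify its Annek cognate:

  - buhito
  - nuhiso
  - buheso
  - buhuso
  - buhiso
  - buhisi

tuteweg ~ susiwig, pelwimnun ~ pilwimnun — Vuminen e corresponds to Annek i after a consonant, before a consonant other than r, m, n, p, b, f, v.
soto ~ soso — Vuminen t corresponds to Annek s between vowels (before a back vowel).
Applying these to Vuminen 'buheto':
  buheto → buhito   (e→i after a consonant, before a consonant other than r, m, n, p, b, f, v)
  buhito → buhiso   (t→s between vowels (before a back vowel))
So the Annek cognate is 'buhiso'.

buhiso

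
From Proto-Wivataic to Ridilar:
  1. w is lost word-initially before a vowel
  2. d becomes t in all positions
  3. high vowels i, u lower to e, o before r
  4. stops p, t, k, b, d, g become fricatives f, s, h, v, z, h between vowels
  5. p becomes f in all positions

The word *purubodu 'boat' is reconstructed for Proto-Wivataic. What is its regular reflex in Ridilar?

foruvosu

Ridilar: start from *purubodu.
  rule 1: no change — purubodu
  rule 2 (unconditioned shift): purubodu → purubotu
  rule 3 (pre-rhotic lowering): purubotu → porubotu
  rule 4 (intervocalic lenition): porubotu → poruvosu
  rule 5 (unconditioned shift): poruvosu → foruvosu
  ⇒ Ridilar foruvosu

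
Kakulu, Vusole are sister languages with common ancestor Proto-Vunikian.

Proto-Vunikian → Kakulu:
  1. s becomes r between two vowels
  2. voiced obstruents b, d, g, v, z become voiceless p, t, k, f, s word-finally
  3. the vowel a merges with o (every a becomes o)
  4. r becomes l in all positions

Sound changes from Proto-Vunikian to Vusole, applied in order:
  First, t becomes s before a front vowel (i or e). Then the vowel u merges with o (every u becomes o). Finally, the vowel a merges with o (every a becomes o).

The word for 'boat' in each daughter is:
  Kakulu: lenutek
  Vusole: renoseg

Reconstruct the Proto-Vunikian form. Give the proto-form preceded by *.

Position 5: Kakulu has t, Vusole has s. Taking the neighbouring segments as reconstructed: Kakulu t can only go back to *t; Vusole s could go back to *t or *s — the one source consistent with every daughter is *t.
Position 4: Kakulu has u, Vusole has o. Kakulu preserves u here (none of its changes turn any other segment into u), so the proto-segment is *u.
Position 1: Kakulu has l, Vusole has r. Vusole preserves r here (none of its changes turn any other segment into r), so the proto-segment is *r.
This points to *renuteg. Verify forward in each daughter:
Kakulu: start from *renuteg.
  rule 1: no change — renuteg
  rule 2 (final devoicing): renuteg → renutek
  rule 3: no change — renutek
  rule 4 (unconditioned shift): renutek → lenutek
  ⇒ Kakulu lenutek
Vusole: start from *renuteg.
  rule 1 (palatalisation): renuteg → renuseg
  rule 2 (vowel merger): renuseg → renoseg
  rule 3: no change — renoseg
  ⇒ Vusole renoseg
No other proto-form is consistent with every reflex, so the reconstruction is *renuteg.

*renuteg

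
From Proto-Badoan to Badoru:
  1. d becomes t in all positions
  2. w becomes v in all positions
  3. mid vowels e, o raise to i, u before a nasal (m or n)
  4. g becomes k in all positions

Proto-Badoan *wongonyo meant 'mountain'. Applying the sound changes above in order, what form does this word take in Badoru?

vunkunyo

Badoru: start from *wongonyo.
  rule 1: no change — wongonyo
  rule 2 (unconditioned shift): wongonyo → vongonyo
  rule 3 (pre-nasal raising): vongonyo → vungunyo
  rule 4 (unconditioned shift): vungunyo → vunkunyo
  ⇒ Badoru vunkunyo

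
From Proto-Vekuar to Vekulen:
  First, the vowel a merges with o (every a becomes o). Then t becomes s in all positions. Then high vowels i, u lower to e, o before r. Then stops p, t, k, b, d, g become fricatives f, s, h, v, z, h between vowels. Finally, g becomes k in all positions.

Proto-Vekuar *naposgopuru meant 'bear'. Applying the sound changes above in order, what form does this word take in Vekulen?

nofoskoforu

Vekulen: *naposgopuru > noposgopuru > noposgoporu > nofosgoforu > nofoskoforu  (by vowel merger, pre-rhotic lowering, intervocalic lenition, unconditioned shift)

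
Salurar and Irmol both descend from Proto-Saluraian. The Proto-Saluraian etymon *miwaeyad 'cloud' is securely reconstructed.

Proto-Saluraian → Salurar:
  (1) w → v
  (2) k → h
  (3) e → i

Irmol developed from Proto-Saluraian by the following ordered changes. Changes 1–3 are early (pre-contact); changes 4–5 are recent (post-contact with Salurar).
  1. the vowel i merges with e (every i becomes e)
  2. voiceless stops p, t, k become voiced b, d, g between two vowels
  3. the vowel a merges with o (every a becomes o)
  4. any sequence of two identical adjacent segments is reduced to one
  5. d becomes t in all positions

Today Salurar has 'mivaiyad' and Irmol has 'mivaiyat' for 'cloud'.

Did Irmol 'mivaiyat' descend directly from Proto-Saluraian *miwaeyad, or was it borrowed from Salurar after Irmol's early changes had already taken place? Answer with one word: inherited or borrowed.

borrowed

If inherited, *miwaeyad would pass through all of Irmol's changes:
Irmol: start from *miwaeyad.
  rule 1 (vowel merger): miwaeyad → mewaeyad
  rule 2: no change — mewaeyad
  rule 3 (vowel merger): mewaeyad → mewoeyod
  rule 4: no change — mewoeyod
  rule 5 (unconditioned shift): mewoeyod → mewoeyot
  ⇒ Irmol mewoeyot
If borrowed from Salurar 'mivaiyad' after the early changes, it would undergo only the recent ones:
  rule 4 (degemination): no change (mivaiyad)
  rule 5 (unconditioned shift): mivaiyad → mivaiyat
  ⇒ as a loan: mivaiyat
Irmol 'mivaiyat' matches the loan outcome 'mivaiyat', not the inherited 'mewoeyot' — it skipped the early Irmol changes, so it was borrowed from Salurar.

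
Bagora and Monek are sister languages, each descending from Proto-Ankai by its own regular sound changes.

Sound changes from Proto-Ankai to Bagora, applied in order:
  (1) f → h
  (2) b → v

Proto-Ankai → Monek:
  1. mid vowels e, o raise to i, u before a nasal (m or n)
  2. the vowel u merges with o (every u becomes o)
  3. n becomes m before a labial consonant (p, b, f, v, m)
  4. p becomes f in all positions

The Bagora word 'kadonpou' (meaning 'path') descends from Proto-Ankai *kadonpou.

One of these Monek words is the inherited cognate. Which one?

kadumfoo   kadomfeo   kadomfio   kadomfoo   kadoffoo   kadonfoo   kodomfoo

Monek: start from *kadonpou.
  rule 1 (pre-nasal raising): kadonpou → kadunpou
  rule 2 (vowel merger): kadunpou → kadonpoo
  rule 3 (nasal place assimilation): kadonpoo → kadompoo
  rule 4 (unconditioned shift): kadompoo → kadomfoo
  ⇒ Monek kadomfoo
Only 'kadomfoo' matches the regular Monek development of *kadonpou.

kadomfoo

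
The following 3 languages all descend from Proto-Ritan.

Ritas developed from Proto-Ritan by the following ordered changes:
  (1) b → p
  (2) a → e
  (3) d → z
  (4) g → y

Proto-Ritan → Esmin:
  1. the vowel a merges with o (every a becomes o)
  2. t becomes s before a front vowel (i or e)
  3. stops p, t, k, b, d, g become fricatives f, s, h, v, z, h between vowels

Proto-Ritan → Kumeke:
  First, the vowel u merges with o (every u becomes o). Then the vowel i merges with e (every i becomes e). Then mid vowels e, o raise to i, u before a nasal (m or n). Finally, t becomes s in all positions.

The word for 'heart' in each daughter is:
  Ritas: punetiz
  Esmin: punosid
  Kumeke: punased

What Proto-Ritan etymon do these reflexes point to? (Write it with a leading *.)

Position 5: Ritas has t, Esmin has s, Kumeke has s. Ritas preserves t here (none of its changes turn any other segment into t), so the proto-segment is *t.
Position 7: Ritas has z, Esmin has d, Kumeke has d. Esmin preserves d here (none of its changes turn any other segment into d), so the proto-segment is *d.
This points to *punatid. Verify forward in each daughter:
Ritas: start from *punatid.
  rule 1: no change — punatid
  rule 2 (vowel merger): punatid → punetid
  rule 3 (unconditioned shift): punetid → punetiz
  rule 4: no change — punetiz
  ⇒ Ritas punetiz
Esmin: *punatid
  punatid → punotid   [vowel merger]
  punotid → punosid   [palatalisation]
  punosid (rule 3 does not apply)
  giving Esmin punosid.
Kumeke: *punatid
  punatid → ponatid   [vowel merger]
  ponatid → ponated   [vowel merger]
  ponated → punated   [pre-nasal raising]
  punated → punased   [unconditioned shift]
  giving Kumeke punased.
No other proto-form is consistent with every reflex, so the reconstruction is *punatid.

*punatid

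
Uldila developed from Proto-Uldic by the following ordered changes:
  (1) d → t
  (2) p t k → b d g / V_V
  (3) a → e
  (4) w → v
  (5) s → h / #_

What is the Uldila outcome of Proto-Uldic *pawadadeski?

pevededeski

Uldila: *pawadadeski
  pawadadeski → pawatateski   [unconditioned shift]
  pawatateski → pawadadeski   [intervocalic voicing]
  pawadadeski → pewededeski   [vowel merger]
  pewededeski → pevededeski   [unconditioned shift]
  pevededeski (rule 5 does not apply)
  giving Uldila pevededeski.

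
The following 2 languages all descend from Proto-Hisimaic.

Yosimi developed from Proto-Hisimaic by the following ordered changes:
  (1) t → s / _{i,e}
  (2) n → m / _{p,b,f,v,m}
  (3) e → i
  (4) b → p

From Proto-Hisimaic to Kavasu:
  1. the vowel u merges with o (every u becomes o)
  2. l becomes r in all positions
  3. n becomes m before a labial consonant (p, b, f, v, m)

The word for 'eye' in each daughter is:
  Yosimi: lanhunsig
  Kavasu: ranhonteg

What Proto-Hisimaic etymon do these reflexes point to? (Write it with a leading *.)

*lanhunteg

Position 1: Yosimi has l, Kavasu has r. Yosimi preserves l here (none of its changes turn any other segment into l), so the proto-segment is *l.
Position 7: Yosimi has s, Kavasu has t. Kavasu preserves t here (none of its changes turn any other segment into t), so the proto-segment is *t.
Continuing position by position gives *lanhunteg; check it forward:
Yosimi: *lanhunteg
  lanhunteg → lanhunseg   [palatalisation]
  lanhunseg (rule 2 does not apply)
  lanhunseg → lanhunsig   [vowel merger]
  lanhunsig (rule 4 does not apply)
  giving Yosimi lanhunsig.
Kavasu: *lanhunteg > lanhonteg > ranhonteg  (by vowel merger, unconditioned shift)
No other proto-form is consistent with every reflex, so the reconstruction is *lanhunteg.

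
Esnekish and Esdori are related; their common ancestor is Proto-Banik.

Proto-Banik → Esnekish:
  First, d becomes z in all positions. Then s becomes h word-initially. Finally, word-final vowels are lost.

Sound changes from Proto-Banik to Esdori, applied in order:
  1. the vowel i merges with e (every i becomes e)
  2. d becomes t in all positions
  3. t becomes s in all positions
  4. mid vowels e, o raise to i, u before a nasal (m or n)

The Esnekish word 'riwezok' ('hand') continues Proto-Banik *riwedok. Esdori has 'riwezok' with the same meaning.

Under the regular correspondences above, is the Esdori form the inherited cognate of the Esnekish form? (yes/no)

no

Derive the expected Esdori reflex of *riwedok:
Esdori: *riwedok
  riwedok → rewedok   [vowel merger]
  rewedok → rewetok   [unconditioned shift]
  rewetok → rewesok   [unconditioned shift]
  rewesok (rule 4 does not apply)
  giving Esdori rewesok.
The regular Esdori reflex would be 'rewesok', but the attested form is 'riwezok'. The correspondence is irregular, so they are not cognates (the Esdori form has a different source).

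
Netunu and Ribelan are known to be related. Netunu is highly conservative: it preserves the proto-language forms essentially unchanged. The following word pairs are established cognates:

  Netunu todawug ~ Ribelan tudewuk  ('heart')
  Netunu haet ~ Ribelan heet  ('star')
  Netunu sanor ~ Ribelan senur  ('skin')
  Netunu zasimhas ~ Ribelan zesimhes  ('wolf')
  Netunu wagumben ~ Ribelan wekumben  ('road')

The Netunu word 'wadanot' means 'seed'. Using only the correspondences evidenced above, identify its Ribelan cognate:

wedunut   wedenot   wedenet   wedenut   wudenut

wedenut

todawug ~ tudewuk, zasimhas ~ zesimhes — Netunu a corresponds to Ribelan e after a consonant, before a consonant other than r, m, n, p, b, f, v.
sanor ~ senur — Netunu a corresponds to Ribelan e after a consonant, before a nasal.
todawug ~ tudewuk — Netunu o corresponds to Ribelan u after a consonant, before a consonant other than r, m, n, p, b, f, v.
Applying these to Netunu 'wadanot':
  wadanot → wedanot   (a→e after a consonant, before a consonant other than r, m, n, p, b, f, v)
  wedanot → wedenot   (a→e after a consonant, before a nasal)
  wedenot → wedenut   (o→u after a consonant, before a consonant other than r, m, n, p, b, f, v)
So the Ribelan cognate is 'wedenut'.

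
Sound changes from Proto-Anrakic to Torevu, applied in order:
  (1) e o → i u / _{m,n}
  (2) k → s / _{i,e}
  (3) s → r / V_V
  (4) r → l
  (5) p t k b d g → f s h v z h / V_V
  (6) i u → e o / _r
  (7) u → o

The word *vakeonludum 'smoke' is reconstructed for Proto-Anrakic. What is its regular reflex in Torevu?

valeonlozom

Torevu: *vakeonludum
  vakeonludum → vakeunludum   [pre-nasal raising]
  vakeunludum → vaseunludum   [palatalisation]
  vaseunludum → vareunludum   [rhotacism]
  vareunludum → valeunludum   [unconditioned shift]
  valeunludum → valeunluzum   [intervocalic lenition]
  valeunluzum (rule 6 does not apply)
  valeunluzum → valeonlozom   [vowel merger]
  giving Torevu valeonlozom.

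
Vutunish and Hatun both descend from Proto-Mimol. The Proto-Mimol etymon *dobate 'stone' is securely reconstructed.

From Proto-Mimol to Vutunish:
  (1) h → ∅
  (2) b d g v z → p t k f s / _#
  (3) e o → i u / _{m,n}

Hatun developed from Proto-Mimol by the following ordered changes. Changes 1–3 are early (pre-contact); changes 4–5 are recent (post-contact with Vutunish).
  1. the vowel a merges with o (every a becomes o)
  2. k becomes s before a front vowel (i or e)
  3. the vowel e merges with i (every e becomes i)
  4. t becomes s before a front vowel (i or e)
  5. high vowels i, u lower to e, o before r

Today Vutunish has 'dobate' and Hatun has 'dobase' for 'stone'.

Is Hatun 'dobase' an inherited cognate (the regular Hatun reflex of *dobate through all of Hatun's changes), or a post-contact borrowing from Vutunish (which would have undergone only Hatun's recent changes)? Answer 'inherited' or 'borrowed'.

If inherited, *dobate would pass through all of Hatun's changes:
Hatun: *dobate > dobote > doboti > dobosi  (by vowel merger, vowel merger, palatalisation)
If borrowed from Vutunish 'dobate' after the early changes, it would undergo only the recent ones:
  rule 4 (palatalisation): dobate → dobase
  rule 5 (pre-rhotic lowering): no change (dobase)
  ⇒ as a loan: dobase
Hatun 'dobase' matches the loan outcome 'dobase', not the inherited 'dobosi' — it skipped the early Hatun changes, so it was borrowed from Vutunish.

borrowed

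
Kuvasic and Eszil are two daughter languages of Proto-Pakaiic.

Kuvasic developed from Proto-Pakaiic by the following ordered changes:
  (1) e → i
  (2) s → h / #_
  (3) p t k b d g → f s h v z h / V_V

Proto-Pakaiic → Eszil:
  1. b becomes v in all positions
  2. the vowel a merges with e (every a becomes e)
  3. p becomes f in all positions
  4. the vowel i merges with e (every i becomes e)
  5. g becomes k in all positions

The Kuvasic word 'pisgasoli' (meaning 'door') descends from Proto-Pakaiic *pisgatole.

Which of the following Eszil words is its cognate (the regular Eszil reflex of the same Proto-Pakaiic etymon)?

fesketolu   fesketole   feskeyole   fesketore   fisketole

fesketole

Eszil: *pisgatole
  pisgatole (rule 1 does not apply)
  pisgatole → pisgetole   [vowel merger]
  pisgetole → fisgetole   [unconditioned shift]
  fisgetole → fesgetole   [vowel merger]
  fesgetole → fesketole   [unconditioned shift]
  giving Eszil fesketole.
Among the options, 'fesketole' alone shows every Eszil change applied in order.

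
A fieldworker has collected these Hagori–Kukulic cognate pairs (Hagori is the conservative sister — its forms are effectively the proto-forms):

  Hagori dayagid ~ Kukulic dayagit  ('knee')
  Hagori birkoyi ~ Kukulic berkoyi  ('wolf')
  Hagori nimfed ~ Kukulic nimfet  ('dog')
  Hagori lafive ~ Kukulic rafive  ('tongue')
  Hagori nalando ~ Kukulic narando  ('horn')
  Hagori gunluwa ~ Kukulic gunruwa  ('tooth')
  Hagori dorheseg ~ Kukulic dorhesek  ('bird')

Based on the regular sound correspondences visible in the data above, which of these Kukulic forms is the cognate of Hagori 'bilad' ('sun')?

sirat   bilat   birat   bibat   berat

nalando ~ narando — Hagori l corresponds to Kukulic r between vowels (before a back vowel).
dayagid ~ dayagit, nimfed ~ nimfet — Hagori d corresponds to Kukulic t word-finally.
Applying these to Hagori 'bilad':
  bilad → birad   (l→r between vowels (before a back vowel))
  birad → birat   (d→t word-finally)
So the Kukulic cognate is 'birat'.

birat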